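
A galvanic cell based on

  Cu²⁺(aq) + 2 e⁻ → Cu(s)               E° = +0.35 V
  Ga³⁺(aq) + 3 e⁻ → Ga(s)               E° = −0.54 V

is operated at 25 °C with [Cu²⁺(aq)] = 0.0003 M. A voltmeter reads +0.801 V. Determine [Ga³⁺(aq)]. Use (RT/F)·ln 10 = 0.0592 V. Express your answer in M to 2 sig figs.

0.17 M

Cu²⁺/Cu is the cathode (higher E°); E°cell = +0.35 − (−0.54) = +0.89 V with n = 6.
Rearranging E = E° − (0.0592/n)·log Q gives log Q = 6(+0.89 − (+0.801))/0.0592 = 9.020.
For 3 Cu²⁺(aq) + 2 Ga(s) → 3 Cu(s) + 2 Ga³⁺(aq), the reaction quotient is Q = [Ga³⁺(aq)]^2 / [Cu²⁺(aq)]^3.
Substituting the known concentrations and solving, log [Ga³⁺(aq)] = −0.774 and [Ga³⁺(aq)] = 0.17 M.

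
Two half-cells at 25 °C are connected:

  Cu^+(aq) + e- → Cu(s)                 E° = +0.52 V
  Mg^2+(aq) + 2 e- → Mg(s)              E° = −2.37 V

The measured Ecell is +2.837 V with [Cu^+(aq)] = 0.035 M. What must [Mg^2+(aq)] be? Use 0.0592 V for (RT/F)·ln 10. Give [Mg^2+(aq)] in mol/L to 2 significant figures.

0.076 M

With Cu⁺/Cu at the cathode and Mg²⁺/Mg at the anode, E°cell = +0.52 − (−2.37) = +2.89 V (n = 2).
Since E = E° − (0.0592/n)·log Q, log Q = n(E° − E)/0.0592 = 1.791.
For 2 Cu^+(aq) + Mg(s) → 2 Cu(s) + Mg^2+(aq), the reaction quotient is Q = [Mg^2+(aq)] / [Cu^+(aq)]^2.
Solving for the unknown gives log [Mg^2+(aq)] = −1.121, so [Mg^2+(aq)] ≈ 0.076 M.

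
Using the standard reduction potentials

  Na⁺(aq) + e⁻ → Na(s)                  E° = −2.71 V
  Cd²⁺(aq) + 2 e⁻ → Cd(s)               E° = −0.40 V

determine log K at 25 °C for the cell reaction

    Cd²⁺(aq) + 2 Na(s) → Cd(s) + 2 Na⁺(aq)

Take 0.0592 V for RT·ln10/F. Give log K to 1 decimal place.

log K = 78.0

The Cd²⁺/Cd couple is reduced (cathode); E°cell = −0.40 − (−2.71) = +2.31 V with n = 2.
At equilibrium E = 0, so log K = nE°cell / 0.0592 = (2)(+2.31) / 0.0592 = 78.0.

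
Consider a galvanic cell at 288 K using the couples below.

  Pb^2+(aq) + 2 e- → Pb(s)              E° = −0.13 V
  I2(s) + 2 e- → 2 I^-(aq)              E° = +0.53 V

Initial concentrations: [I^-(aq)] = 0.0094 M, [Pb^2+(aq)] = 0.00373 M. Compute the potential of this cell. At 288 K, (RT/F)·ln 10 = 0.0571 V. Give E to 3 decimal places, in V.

+0.845 V

The I₂/I⁻ couple has the more positive E°, so it is the cathode; Pb²⁺/Pb is the anode.
E°cell = +0.53 − (−0.13) = +0.66 V, with n = 2 electrons transferred.
Balancing gives I2(s) + Pb(s) → 2 I^-(aq) + Pb^2+(aq); hence Q = [I^-(aq)]^2·[Pb^2+(aq)] = 3.3×10^−7 (log Q = −6.482).
Applying E = E° − (RT ln10/nF)·log Q gives +0.66 − (0.0571/2)(−6.482) = +0.845 V.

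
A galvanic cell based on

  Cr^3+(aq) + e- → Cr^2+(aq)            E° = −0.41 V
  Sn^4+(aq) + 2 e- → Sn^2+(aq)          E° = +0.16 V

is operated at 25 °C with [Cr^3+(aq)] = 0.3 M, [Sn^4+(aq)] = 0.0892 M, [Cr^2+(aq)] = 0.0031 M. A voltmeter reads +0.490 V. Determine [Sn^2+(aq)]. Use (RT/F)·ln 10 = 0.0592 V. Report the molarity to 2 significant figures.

Sn⁴⁺/Sn²⁺ is the cathode (higher E°); E°cell = +0.16 − (−0.41) = +0.57 V with n = 2.
Since E = E° − (0.0592/n)·log Q, log Q = n(E° − E)/0.0592 = 2.703.
For Sn^4+(aq) + 2 Cr^2+(aq) → Sn^2+(aq) + 2 Cr^3+(aq), the reaction quotient is Q = ([Sn^2+(aq)]·[Cr^3+(aq)]^2) / ([Sn^4+(aq)]·[Cr^2+(aq)]^2).
Solving for the unknown gives log [Sn^2+(aq)] = −2.318, so [Sn^2+(aq)] ≈ 0.0048 M.

0.0048 M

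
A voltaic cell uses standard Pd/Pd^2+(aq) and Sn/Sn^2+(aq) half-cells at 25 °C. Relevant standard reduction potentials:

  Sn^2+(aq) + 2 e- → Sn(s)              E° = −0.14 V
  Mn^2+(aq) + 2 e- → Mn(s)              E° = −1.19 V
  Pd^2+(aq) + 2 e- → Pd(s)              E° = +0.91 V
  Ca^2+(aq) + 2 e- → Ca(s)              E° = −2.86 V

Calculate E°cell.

Of the two couples in this cell, the one with the more positive reduction potential is reduced at the cathode: here that is Pd²⁺/Pd (+0.91 V); Sn²⁺/Sn (−0.14 V) is the anode.
E°cell = E°(cathode) − E°(anode) = +0.91 − (−0.14) = +1.05 V.

+1.05 V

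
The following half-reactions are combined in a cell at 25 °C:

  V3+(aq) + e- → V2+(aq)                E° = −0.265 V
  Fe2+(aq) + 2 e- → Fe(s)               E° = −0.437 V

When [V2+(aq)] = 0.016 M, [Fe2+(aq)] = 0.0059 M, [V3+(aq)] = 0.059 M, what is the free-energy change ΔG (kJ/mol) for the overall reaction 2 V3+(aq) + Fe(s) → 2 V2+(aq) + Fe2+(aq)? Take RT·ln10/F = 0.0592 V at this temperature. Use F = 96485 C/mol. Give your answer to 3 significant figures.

−52.4 kJ/mol

E°cell = −0.265 − (−0.437) = +0.172 V; the balanced reaction transfers n = 2 electrons.
Here Q = ([V2+(aq)]^2·[Fe2+(aq)]) / [V3+(aq)]^2 = 0.000434 (log Q = −3.363), giving E = +0.172 − (0.0592/2)·(−3.363) = +0.2715 V.
Then ΔG = −nFE = −2 × 96485 × +0.2715 J/mol = −52.4 kJ/mol.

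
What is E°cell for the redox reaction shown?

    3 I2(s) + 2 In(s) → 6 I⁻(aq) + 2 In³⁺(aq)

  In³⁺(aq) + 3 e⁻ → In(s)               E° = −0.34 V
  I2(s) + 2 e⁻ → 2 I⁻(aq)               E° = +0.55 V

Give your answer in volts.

+0.89 V

I2(s) gains electrons, so the I₂/I⁻ couple is the cathode; the In³⁺/In couple is the anode.
E°cell = E°(cathode) − E°(anode) = +0.55 − (−0.34) = +0.89 V.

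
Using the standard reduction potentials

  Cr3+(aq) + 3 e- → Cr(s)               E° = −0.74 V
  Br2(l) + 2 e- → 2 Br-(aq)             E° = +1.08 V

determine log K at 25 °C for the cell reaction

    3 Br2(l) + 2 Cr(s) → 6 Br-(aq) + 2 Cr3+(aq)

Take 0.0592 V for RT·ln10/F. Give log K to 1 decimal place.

log K = 184.5

The Br₂/Br⁻ couple is reduced (cathode); E°cell = +1.08 − (−0.74) = +1.82 V with n = 6.
At equilibrium E = 0, so log K = nE°cell / 0.0592 = (6)(+1.82) / 0.0592 = 184.5.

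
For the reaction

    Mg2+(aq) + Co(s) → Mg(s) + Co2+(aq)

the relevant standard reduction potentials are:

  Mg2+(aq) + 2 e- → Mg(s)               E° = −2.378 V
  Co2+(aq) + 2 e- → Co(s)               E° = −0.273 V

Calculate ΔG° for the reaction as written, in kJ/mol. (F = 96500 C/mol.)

+406 kJ/mol

In the reaction as written Mg2+(aq) is reduced, so the Mg²⁺/Mg couple is the cathode and Co²⁺/Co is the anode.
E°cell = −2.378 − (−0.273) = −2.105 V; balancing electrons gives n = 2.
ΔG° = −nFE°cell = −(2)(96500)(−2.105) J/mol = +406 kJ/mol.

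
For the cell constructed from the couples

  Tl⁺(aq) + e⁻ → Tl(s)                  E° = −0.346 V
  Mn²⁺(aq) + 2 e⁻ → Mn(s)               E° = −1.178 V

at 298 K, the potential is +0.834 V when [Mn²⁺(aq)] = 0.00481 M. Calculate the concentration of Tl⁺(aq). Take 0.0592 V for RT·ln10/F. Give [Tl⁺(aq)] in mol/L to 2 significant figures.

Tl⁺/Tl is the cathode (higher E°); E°cell = −0.346 − (−1.178) = +0.832 V with n = 2.
Since E = E° − (0.0592/n)·log Q, log Q = n(E° − E)/0.0592 = −0.068.
For 2 Tl⁺(aq) + Mn(s) → 2 Tl(s) + Mn²⁺(aq), the reaction quotient is Q = [Mn²⁺(aq)] / [Tl⁺(aq)]^2.
Substituting the known concentrations and solving, log [Tl⁺(aq)] = −1.125 and [Tl⁺(aq)] = 0.075 M.

0.075 M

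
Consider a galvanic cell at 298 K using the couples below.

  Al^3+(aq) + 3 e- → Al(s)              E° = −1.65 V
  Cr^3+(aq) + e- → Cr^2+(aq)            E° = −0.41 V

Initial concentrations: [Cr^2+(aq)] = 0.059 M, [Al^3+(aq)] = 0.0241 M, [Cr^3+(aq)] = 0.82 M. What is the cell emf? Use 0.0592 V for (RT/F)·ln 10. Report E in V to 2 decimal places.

Since E°(Cr³⁺/Cr²⁺) > E°(Al³⁺/Al), Cr³⁺/Cr²⁺ serves as the cathode.
The standard potential is −0.41 − (−1.65) = +1.24 V and the balanced reaction transfers n = 3 electrons.
For the overall reaction 3 Cr^3+(aq) + Al(s) → 3 Cr^2+(aq) + Al^3+(aq), Q = ([Cr^2+(aq)]^3·[Al^3+(aq)]) / [Cr^3+(aq)]^3 = 8.98×10^−6, giving log Q = −5.047.
E = E° − (0.0592/n)·log Q = +1.24 − (0.0592/3)(−5.047) = +1.34 V.

+1.34 V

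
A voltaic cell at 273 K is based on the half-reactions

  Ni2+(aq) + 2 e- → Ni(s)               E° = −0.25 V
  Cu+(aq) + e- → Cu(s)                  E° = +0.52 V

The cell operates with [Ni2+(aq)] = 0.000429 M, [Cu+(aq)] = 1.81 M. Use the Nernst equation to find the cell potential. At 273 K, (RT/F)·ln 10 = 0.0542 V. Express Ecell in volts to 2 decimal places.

The Cu⁺/Cu couple has the more positive E°, so it is the cathode; Ni²⁺/Ni is the anode.
The standard potential is +0.52 − (−0.25) = +0.77 V and the balanced reaction transfers n = 2 electrons.
The balanced reaction is 2 Cu+(aq) + Ni(s) → 2 Cu(s) + Ni2+(aq), so Q = [Ni2+(aq)] / [Cu+(aq)]^2 = 0.000131 and log Q = −3.883.
Applying E = E° − (RT ln10/nF)·log Q gives +0.77 − (0.0542/2)(−3.883) = +0.88 V.

+0.88 V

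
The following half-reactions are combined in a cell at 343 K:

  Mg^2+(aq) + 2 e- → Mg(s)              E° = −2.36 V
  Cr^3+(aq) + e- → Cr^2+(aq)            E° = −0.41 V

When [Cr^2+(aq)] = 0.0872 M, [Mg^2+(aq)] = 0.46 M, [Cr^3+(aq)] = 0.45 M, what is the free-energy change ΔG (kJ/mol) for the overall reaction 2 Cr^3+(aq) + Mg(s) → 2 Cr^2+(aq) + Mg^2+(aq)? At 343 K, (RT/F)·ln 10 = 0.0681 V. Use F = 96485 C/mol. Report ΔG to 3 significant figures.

With Cr³⁺/Cr²⁺ reduced at the cathode, E°cell = −0.41 − (−2.36) = +1.95 V and n = 2.
Q = ([Cr^2+(aq)]^2·[Mg^2+(aq)]) / [Cr^3+(aq)]^2 = 0.0173, so log Q = −1.763 and E = +1.95 − (0.0681/2)(−1.763) = +2.0100 V.
Then ΔG = −nFE = −2 × 96485 × +2.0100 J/mol = −388 kJ/mol.

−388 kJ/mol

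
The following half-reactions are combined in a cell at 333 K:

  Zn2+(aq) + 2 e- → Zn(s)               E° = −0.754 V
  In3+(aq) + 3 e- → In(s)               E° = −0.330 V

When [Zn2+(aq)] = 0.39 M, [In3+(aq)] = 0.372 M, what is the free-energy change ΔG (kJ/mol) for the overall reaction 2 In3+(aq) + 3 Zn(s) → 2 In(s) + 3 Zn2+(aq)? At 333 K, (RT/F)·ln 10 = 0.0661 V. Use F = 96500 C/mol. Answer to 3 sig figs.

−248 kJ/mol

The standard cell potential is −0.330 − (−0.754) = +0.424 V, with n = 6 electrons in the balanced equation.
The reaction quotient is [Zn2+(aq)]^3 / [In3+(aq)]^2 = 0.429; by Nernst, E = +0.424 − (0.0661/6)(−0.368) = +0.4281 V.
Finally ΔG = −nFE = −(6)(96500 C/mol)(+0.4281 V) = −248 kJ/mol.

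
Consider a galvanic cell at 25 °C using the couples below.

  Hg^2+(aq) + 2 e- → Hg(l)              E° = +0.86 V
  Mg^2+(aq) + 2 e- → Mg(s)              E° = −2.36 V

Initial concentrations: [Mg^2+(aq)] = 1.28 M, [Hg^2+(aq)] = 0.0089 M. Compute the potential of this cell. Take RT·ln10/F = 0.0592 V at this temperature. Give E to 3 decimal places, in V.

+3.156 V

The Hg²⁺/Hg couple has the more positive E°, so it is the cathode; Mg²⁺/Mg is the anode.
E°cell = E°cat − E°an = +0.86 − (−2.36) = +3.22 V; n = 2.
The balanced reaction is Hg^2+(aq) + Mg(s) → Hg(l) + Mg^2+(aq), so Q = [Mg^2+(aq)] / [Hg^2+(aq)] = 144 and log Q = 2.158.
Applying E = E° − (RT ln10/nF)·log Q gives +3.22 − (0.0592/2)(2.158) = +3.156 V.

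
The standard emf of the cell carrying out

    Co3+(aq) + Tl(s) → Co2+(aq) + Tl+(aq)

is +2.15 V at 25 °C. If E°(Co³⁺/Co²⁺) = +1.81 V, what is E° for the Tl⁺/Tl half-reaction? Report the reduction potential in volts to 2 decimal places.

−0.34 V

In the reaction as written the Co³⁺/Co²⁺ couple is reduced (cathode) and Tl⁺/Tl is oxidized (anode), so E°cell = E°(Co³⁺/Co²⁺) − E°(Tl⁺/Tl).
E°(Tl⁺/Tl) = E°(cathode) − E°cell = +1.81 − (+2.15) = −0.34 V.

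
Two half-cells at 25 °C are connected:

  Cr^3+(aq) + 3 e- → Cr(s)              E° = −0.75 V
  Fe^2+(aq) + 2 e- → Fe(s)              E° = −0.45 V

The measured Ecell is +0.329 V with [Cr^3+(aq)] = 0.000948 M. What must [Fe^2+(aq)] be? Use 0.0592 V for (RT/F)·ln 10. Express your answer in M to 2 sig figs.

The Fe²⁺/Fe couple has the larger reduction potential, so it is the cathode: E°cell = −0.45 − (−0.75) = +0.30 V and n = 6.
From the Nernst equation, log Q = n(E° − E)/0.0592 = 6·(+0.30 − (+0.329))/0.0592 = −2.939.
The balanced reaction is 3 Fe^2+(aq) + 2 Cr(s) → 3 Fe(s) + 2 Cr^3+(aq), so Q = [Cr^3+(aq)]^2 / [Fe^2+(aq)]^3.
Solving for the unknown gives log [Fe^2+(aq)] = −1.036, so [Fe^2+(aq)] ≈ 0.092 M.

0.092 M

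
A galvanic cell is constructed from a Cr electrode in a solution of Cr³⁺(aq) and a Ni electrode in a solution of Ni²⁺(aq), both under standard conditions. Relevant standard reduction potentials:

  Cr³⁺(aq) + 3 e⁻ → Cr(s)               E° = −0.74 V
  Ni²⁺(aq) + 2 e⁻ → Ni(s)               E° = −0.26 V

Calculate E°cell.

+0.48 V

Of the two couples in this cell, the one with the more positive reduction potential is reduced at the cathode: here that is Ni²⁺/Ni (−0.26 V); Cr³⁺/Cr (−0.74 V) is the anode.
E°cell = E°(cathode) − E°(anode) = −0.26 − (−0.74) = +0.48 V.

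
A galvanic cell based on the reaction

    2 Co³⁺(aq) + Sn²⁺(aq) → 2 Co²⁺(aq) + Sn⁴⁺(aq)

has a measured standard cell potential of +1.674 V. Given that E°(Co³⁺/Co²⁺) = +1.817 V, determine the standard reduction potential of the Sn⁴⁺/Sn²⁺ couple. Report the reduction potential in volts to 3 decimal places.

In the reaction as written the Co³⁺/Co²⁺ couple is reduced (cathode) and Sn⁴⁺/Sn²⁺ is oxidized (anode), so E°cell = E°(Co³⁺/Co²⁺) − E°(Sn⁴⁺/Sn²⁺).
E°(Sn⁴⁺/Sn²⁺) = E°(cathode) − E°cell = +1.817 − (+1.674) = +0.143 V.

+0.143 V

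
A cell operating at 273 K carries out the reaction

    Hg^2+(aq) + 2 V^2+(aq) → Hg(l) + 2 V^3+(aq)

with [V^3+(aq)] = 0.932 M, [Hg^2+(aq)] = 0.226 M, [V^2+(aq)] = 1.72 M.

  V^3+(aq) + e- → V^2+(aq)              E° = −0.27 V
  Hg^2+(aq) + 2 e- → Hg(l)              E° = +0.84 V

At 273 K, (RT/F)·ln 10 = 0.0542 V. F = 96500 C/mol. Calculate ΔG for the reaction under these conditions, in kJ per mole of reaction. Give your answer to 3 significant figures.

−214 kJ/mol

E°cell = +0.84 − (−0.27) = +1.11 V; the balanced reaction transfers n = 2 electrons.
Q = [V^3+(aq)]^2 / ([Hg^2+(aq)]·[V^2+(aq)]^2) = 1.3, so log Q = 0.114 and E = +1.11 − (0.0542/2)(0.114) = +1.1069 V.
Then ΔG = −nFE = −2 × 96500 × +1.1069 J/mol = −214 kJ/mol.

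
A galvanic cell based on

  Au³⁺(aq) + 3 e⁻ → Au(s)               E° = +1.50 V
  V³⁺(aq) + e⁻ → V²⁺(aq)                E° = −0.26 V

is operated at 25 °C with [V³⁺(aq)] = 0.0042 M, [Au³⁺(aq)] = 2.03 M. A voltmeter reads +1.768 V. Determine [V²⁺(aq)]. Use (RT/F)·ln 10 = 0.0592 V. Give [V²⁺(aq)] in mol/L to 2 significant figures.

With Au³⁺/Au at the cathode and V³⁺/V²⁺ at the anode, E°cell = +1.50 − (−0.26) = +1.76 V (n = 3).
Since E = E° − (0.0592/n)·log Q, log Q = n(E° − E)/0.0592 = −0.405.
Balancing electrons gives Au³⁺(aq) + 3 V²⁺(aq) → Au(s) + 3 V³⁺(aq); thus Q = [V³⁺(aq)]^3 / ([Au³⁺(aq)]·[V²⁺(aq)]^3).
Substituting the known concentrations and solving, log [V²⁺(aq)] = −2.344 and [V²⁺(aq)] = 0.0045 M.

0.0045 M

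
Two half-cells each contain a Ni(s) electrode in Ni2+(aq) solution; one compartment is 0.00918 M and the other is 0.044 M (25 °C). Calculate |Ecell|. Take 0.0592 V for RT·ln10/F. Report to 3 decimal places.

For a concentration cell E°cell = 0, since both electrodes use the same couple.
The compartment with the higher Ni2+(aq) concentration (0.044 M) acts as the cathode; ions are reduced there and produced at the dilute (0.00918 M) anode.
With n = 2, Ecell = −(0.0592/2)·log([dilute]/[conc]) = −(0.0592/2)·log(0.00918/0.044) = +0.020 V.

0.020 V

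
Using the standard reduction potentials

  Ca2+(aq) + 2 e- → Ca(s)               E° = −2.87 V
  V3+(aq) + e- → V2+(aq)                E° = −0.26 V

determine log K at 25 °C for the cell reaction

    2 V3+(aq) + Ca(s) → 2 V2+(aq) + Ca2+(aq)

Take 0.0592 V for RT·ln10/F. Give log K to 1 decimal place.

The V³⁺/V²⁺ couple is reduced (cathode); E°cell = −0.26 − (−2.87) = +2.61 V with n = 2.
At equilibrium E = 0, so log K = nE°cell / 0.0592 = (2)(+2.61) / 0.0592 = 88.2.

log K = 88.2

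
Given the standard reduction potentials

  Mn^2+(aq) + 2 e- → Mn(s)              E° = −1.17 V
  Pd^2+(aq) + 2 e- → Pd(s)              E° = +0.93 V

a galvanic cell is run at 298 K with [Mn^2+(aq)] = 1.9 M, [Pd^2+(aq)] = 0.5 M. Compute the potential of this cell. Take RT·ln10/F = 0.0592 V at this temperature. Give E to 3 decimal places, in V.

+2.083 V

The Pd²⁺/Pd couple has the more positive E°, so it is the cathode; Mn²⁺/Mn is the anode.
E°cell = +0.93 − (−1.17) = +2.10 V, with n = 2 electrons transferred.
Balancing gives Pd^2+(aq) + Mn(s) → Pd(s) + Mn^2+(aq); hence Q = [Mn^2+(aq)] / [Pd^2+(aq)] = 3.8 (log Q = 0.580).
By the Nernst equation, E = +2.10 − (0.0592/2)·(0.580) = +2.083 V.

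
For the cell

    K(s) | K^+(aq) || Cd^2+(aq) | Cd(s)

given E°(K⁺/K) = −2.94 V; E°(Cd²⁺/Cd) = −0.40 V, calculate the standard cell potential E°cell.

+2.54 V

By convention the left-hand electrode in cell notation is the anode (oxidation) and the right-hand electrode is the cathode (reduction).
E°cell = E°(right) − E°(left) = −0.40 − (−2.94) = +2.54 V.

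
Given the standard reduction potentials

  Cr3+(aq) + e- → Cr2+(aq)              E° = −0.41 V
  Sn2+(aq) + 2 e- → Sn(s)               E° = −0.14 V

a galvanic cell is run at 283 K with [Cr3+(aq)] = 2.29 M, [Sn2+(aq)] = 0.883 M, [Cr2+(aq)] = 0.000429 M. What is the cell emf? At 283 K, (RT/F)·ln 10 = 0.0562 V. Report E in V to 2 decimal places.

+0.06 V

The Sn²⁺/Sn couple has the more positive E°, so it is the cathode; Cr³⁺/Cr²⁺ is the anode.
E°cell = −0.14 − (−0.41) = +0.27 V, with n = 2 electrons transferred.
For the overall reaction Sn2+(aq) + 2 Cr2+(aq) → Sn(s) + 2 Cr3+(aq), Q = [Cr3+(aq)]^2 / ([Sn2+(aq)]·[Cr2+(aq)]^2) = 3.23×10^7, giving log Q = 7.509.
By the Nernst equation, E = +0.27 − (0.0562/2)·(7.509) = +0.06 V.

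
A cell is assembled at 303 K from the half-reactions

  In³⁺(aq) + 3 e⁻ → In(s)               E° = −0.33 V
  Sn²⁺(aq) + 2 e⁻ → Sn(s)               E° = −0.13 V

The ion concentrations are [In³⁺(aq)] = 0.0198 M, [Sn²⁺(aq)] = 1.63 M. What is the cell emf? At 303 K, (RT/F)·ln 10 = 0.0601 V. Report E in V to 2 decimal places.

Since E°(Sn²⁺/Sn) > E°(In³⁺/In), Sn²⁺/Sn serves as the cathode.
The standard potential is −0.13 − (−0.33) = +0.20 V and the balanced reaction transfers n = 6 electrons.
The balanced reaction is 3 Sn²⁺(aq) + 2 In(s) → 3 Sn(s) + 2 In³⁺(aq), so Q = [In³⁺(aq)]^2 / [Sn²⁺(aq)]^3 = 9.05×10^−5 and log Q = −4.043.
E = E° − (0.0601/n)·log Q = +0.20 − (0.0601/6)(−4.043) = +0.24 V.

+0.24 V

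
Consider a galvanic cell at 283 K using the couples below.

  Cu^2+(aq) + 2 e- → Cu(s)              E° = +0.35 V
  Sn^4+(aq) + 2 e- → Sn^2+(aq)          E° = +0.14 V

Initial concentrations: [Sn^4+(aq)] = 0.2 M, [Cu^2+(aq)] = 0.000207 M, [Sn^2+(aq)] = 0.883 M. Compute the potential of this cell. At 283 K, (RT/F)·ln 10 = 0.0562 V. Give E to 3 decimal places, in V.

Since E°(Cu²⁺/Cu) > E°(Sn⁴⁺/Sn²⁺), Cu²⁺/Cu serves as the cathode.
E°cell = +0.35 − (+0.14) = +0.21 V, with n = 2 electrons transferred.
Balancing gives Cu^2+(aq) + Sn^2+(aq) → Cu(s) + Sn^4+(aq); hence Q = [Sn^4+(aq)] / ([Cu^2+(aq)]·[Sn^2+(aq)]) = 1.09×10^3 (log Q = 3.039).
By the Nernst equation, E = +0.21 − (0.0562/2)·(3.039) = +0.125 V.

+0.125 V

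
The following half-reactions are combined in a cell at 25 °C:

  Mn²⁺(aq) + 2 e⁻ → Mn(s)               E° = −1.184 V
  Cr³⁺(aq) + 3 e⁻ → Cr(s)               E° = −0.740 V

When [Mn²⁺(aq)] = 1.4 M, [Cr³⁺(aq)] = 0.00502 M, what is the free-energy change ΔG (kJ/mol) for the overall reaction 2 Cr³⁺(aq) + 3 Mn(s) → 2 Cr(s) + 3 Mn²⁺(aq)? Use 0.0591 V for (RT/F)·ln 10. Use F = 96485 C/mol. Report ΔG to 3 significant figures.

With Cr³⁺/Cr reduced at the cathode, E°cell = −0.740 − (−1.184) = +0.444 V and n = 6.
Here Q = [Mn²⁺(aq)]^3 / [Cr³⁺(aq)]^2 = 1.09×10^5 (log Q = 5.037), giving E = +0.444 − (0.0591/6)·(5.037) = +0.3944 V.
Finally ΔG = −nFE = −(6)(96485 C/mol)(+0.3944 V) = −228 kJ/mol.

−228 kJ/mol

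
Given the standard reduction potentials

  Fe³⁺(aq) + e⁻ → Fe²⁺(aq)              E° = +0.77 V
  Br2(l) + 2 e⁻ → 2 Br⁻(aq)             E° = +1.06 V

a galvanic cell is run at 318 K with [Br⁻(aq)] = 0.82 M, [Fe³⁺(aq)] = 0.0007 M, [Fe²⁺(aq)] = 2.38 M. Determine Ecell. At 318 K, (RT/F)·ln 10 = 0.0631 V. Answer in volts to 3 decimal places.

Br₂/Br⁻ is reduced (cathode, E° = +1.06 V) and Fe³⁺/Fe²⁺ is oxidized (anode).
E°cell = E°cat − E°an = +1.06 − (+0.77) = +0.29 V; n = 2.
Balancing gives Br2(l) + 2 Fe²⁺(aq) → 2 Br⁻(aq) + 2 Fe³⁺(aq); hence Q = ([Br⁻(aq)]^2·[Fe³⁺(aq)]^2) / [Fe²⁺(aq)]^2 = 5.82×10^−8 (log Q = −7.235).
E = E° − (0.0631/n)·log Q = +0.29 − (0.0631/2)(−7.235) = +0.518 V.

+0.518 V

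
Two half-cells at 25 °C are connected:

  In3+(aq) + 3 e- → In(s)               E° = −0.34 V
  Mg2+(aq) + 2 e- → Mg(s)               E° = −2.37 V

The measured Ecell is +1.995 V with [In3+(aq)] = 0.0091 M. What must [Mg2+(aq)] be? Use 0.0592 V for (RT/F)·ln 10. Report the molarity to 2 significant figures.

0.66 M

The In³⁺/In couple has the larger reduction potential, so it is the cathode: E°cell = −0.34 − (−2.37) = +2.03 V and n = 6.
From the Nernst equation, log Q = n(E° − E)/0.0592 = 6·(+2.03 − (+1.995))/0.0592 = 3.547.
Balancing electrons gives 2 In3+(aq) + 3 Mg(s) → 2 In(s) + 3 Mg2+(aq); thus Q = [Mg2+(aq)]^3 / [In3+(aq)]^2.
Isolating [Mg2+(aq)] in Q = 10^{3.547} yields log [Mg2+(aq)] = −0.178, i.e. 0.66 M.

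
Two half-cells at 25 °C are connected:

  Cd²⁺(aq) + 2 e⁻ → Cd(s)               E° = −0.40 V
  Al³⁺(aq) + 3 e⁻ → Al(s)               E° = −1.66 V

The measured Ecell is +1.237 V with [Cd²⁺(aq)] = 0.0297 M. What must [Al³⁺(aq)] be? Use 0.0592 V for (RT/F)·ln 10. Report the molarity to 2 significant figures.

The Cd²⁺/Cd couple has the larger reduction potential, so it is the cathode: E°cell = −0.40 − (−1.66) = +1.26 V and n = 6.
From the Nernst equation, log Q = n(E° − E)/0.0592 = 6·(+1.26 − (+1.237))/0.0592 = 2.331.
The balanced reaction is 3 Cd²⁺(aq) + 2 Al(s) → 3 Cd(s) + 2 Al³⁺(aq), so Q = [Al³⁺(aq)]^2 / [Cd²⁺(aq)]^3.
Isolating [Al³⁺(aq)] in Q = 10^{2.331} yields log [Al³⁺(aq)] = −1.125, i.e. 0.075 M.

0.075 M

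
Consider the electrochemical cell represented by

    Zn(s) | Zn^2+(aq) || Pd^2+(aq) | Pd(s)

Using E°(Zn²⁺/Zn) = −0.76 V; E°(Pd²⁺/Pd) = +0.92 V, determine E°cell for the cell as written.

By convention the left-hand electrode in cell notation is the anode (oxidation) and the right-hand electrode is the cathode (reduction).
E°cell = E°(right) − E°(left) = +0.92 − (−0.76) = +1.68 V.

+1.68 V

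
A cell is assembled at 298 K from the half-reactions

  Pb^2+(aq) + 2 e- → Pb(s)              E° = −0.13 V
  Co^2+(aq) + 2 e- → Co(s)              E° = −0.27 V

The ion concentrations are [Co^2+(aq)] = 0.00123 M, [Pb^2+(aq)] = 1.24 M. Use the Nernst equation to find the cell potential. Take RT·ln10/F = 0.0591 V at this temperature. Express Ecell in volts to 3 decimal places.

+0.229 V

Pb²⁺/Pb is reduced (cathode, E° = −0.13 V) and Co²⁺/Co is oxidized (anode).
The standard potential is −0.13 − (−0.27) = +0.14 V and the balanced reaction transfers n = 2 electrons.
Balancing gives Pb^2+(aq) + Co(s) → Pb(s) + Co^2+(aq); hence Q = [Co^2+(aq)] / [Pb^2+(aq)] = 0.000992 (log Q = −3.004).
E = E° − (0.0591/n)·log Q = +0.14 − (0.0591/2)(−3.004) = +0.229 V.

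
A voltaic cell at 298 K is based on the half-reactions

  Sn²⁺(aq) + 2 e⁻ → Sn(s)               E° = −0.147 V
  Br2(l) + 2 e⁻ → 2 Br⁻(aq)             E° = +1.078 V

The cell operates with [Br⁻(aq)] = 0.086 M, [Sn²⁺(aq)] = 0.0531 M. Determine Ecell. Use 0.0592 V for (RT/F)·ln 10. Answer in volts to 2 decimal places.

Since E°(Br₂/Br⁻) > E°(Sn²⁺/Sn), Br₂/Br⁻ serves as the cathode.
The standard potential is +1.078 − (−0.147) = +1.225 V and the balanced reaction transfers n = 2 electrons.
The balanced reaction is Br2(l) + Sn(s) → 2 Br⁻(aq) + Sn²⁺(aq), so Q = [Br⁻(aq)]^2·[Sn²⁺(aq)] = 0.000393 and log Q = −3.406.
E = E° − (0.0592/n)·log Q = +1.225 − (0.0592/2)(−3.406) = +1.33 V.

+1.33 V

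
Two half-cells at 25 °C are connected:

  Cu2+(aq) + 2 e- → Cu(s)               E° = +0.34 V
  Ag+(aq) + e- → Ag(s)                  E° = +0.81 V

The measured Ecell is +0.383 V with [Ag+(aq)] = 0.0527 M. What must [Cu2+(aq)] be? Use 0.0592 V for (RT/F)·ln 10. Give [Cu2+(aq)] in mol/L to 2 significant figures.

2.4 M

With Ag⁺/Ag at the cathode and Cu²⁺/Cu at the anode, E°cell = +0.81 − (+0.34) = +0.47 V (n = 2).
Since E = E° − (0.0592/n)·log Q, log Q = n(E° − E)/0.0592 = 2.939.
For 2 Ag+(aq) + Cu(s) → 2 Ag(s) + Cu2+(aq), the reaction quotient is Q = [Cu2+(aq)] / [Ag+(aq)]^2.
Solving for the unknown gives log [Cu2+(aq)] = 0.383, so [Cu2+(aq)] ≈ 2.4 M.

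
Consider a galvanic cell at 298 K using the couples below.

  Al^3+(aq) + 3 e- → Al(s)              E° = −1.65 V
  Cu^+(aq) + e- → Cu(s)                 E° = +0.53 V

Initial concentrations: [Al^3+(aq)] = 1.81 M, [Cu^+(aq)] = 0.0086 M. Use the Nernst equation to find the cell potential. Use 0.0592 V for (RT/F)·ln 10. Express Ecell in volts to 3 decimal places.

+2.053 V

Cu⁺/Cu is reduced (cathode, E° = +0.53 V) and Al³⁺/Al is oxidized (anode).
E°cell = +0.53 − (−1.65) = +2.18 V, with n = 3 electrons transferred.
For the overall reaction 3 Cu^+(aq) + Al(s) → 3 Cu(s) + Al^3+(aq), Q = [Al^3+(aq)] / [Cu^+(aq)]^3 = 2.85×10^6, giving log Q = 6.454.
Applying E = E° − (RT ln10/nF)·log Q gives +2.18 − (0.0592/3)(6.454) = +2.053 V.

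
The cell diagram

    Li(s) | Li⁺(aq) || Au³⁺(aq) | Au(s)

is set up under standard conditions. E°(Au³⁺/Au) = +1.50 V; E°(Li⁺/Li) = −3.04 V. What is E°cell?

By convention the left-hand electrode in cell notation is the anode (oxidation) and the right-hand electrode is the cathode (reduction).
E°cell = E°(right) − E°(left) = +1.50 − (−3.04) = +4.54 V.

+4.54 V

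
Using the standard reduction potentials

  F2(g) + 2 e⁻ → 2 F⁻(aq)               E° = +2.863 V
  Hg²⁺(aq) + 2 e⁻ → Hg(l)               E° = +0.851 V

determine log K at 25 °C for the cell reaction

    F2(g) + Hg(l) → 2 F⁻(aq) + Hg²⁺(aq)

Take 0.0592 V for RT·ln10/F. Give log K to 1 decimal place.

log K = 68.0

The F₂/F⁻ couple is reduced (cathode); E°cell = +2.863 − (+0.851) = +2.012 V with n = 2.
At equilibrium E = 0, so log K = nE°cell / 0.0592 = (2)(+2.012) / 0.0592 = 68.0.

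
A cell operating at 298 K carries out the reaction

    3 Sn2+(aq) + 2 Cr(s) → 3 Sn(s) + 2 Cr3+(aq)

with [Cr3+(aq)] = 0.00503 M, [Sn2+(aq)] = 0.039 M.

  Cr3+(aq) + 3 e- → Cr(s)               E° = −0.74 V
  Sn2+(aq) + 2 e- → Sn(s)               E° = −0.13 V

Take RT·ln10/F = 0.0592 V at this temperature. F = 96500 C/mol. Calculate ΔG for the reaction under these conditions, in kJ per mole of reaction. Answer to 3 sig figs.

−355 kJ/mol

E°cell = −0.13 − (−0.74) = +0.61 V; the balanced reaction transfers n = 6 electrons.
The reaction quotient is [Cr3+(aq)]^2 / [Sn2+(aq)]^3 = 0.427; by Nernst, E = +0.61 − (0.0592/6)(−0.370) = +0.6137 V.
Finally ΔG = −nFE = −(6)(96500 C/mol)(+0.6137 V) = −355 kJ/mol.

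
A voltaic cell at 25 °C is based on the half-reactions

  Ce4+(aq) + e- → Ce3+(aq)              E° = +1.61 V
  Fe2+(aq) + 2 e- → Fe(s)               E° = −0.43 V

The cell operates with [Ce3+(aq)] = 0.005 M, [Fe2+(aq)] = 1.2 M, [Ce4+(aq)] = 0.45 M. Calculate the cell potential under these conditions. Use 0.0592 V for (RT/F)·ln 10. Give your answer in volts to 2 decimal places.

+2.15 V

The Ce⁴⁺/Ce³⁺ couple has the more positive E°, so it is the cathode; Fe²⁺/Fe is the anode.
E°cell = +1.61 − (−0.43) = +2.04 V, with n = 2 electrons transferred.
Balancing gives 2 Ce4+(aq) + Fe(s) → 2 Ce3+(aq) + Fe2+(aq); hence Q = ([Ce3+(aq)]^2·[Fe2+(aq)]) / [Ce4+(aq)]^2 = 0.000148 (log Q = −3.829).
Applying E = E° − (RT ln10/nF)·log Q gives +2.04 − (0.0592/2)(−3.829) = +2.15 V.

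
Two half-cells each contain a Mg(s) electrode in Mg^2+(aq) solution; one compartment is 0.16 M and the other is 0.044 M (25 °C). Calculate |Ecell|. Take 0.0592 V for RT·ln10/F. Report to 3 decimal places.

0.017 V

For a concentration cell E°cell = 0, since both electrodes use the same couple.
The compartment with the higher Mg^2+(aq) concentration (0.16 M) acts as the cathode; ions are reduced there and produced at the dilute (0.044 M) anode.
With n = 2, Ecell = −(0.0592/2)·log([dilute]/[conc]) = −(0.0592/2)·log(0.044/0.16) = +0.017 V.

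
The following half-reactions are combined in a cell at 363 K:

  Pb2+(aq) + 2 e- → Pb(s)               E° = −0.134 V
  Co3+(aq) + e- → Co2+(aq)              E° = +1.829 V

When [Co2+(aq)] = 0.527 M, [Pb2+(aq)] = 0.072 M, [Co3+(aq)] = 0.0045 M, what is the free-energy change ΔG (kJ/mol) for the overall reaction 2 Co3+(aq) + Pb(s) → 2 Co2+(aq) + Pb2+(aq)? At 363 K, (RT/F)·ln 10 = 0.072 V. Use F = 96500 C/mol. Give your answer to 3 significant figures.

−358 kJ/mol

With Co³⁺/Co²⁺ reduced at the cathode, E°cell = +1.829 − (−0.134) = +1.963 V and n = 2.
The reaction quotient is ([Co2+(aq)]^2·[Pb2+(aq)]) / [Co3+(aq)]^2 = 987; by Nernst, E = +1.963 − (0.072/2)(2.995) = +1.8552 V.
Finally ΔG = −nFE = −(2)(96500 C/mol)(+1.8552 V) = −358 kJ/mol.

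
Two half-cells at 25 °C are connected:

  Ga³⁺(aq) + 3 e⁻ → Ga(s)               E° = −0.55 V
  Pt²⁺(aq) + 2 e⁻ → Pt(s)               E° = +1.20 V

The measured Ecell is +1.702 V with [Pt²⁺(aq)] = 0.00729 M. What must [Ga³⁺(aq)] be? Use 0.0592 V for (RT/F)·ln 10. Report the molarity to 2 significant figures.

The Pt²⁺/Pt couple has the larger reduction potential, so it is the cathode: E°cell = +1.20 − (−0.55) = +1.75 V and n = 6.
Rearranging E = E° − (0.0592/n)·log Q gives log Q = 6(+1.75 − (+1.702))/0.0592 = 4.865.
Balancing electrons gives 3 Pt²⁺(aq) + 2 Ga(s) → 3 Pt(s) + 2 Ga³⁺(aq); thus Q = [Ga³⁺(aq)]^2 / [Pt²⁺(aq)]^3.
Substituting the known concentrations and solving, log [Ga³⁺(aq)] = −0.773 and [Ga³⁺(aq)] = 0.17 M.

0.17 M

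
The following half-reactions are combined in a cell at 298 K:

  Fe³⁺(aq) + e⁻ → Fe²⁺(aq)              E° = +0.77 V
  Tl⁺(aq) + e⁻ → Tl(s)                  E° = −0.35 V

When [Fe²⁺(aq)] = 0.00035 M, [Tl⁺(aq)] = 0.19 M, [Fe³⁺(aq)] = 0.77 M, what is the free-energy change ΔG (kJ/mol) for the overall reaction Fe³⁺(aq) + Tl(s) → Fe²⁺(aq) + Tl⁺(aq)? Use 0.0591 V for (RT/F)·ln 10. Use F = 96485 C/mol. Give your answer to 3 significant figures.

With Fe³⁺/Fe²⁺ reduced at the cathode, E°cell = +0.77 − (−0.35) = +1.12 V and n = 1.
Here Q = ([Fe²⁺(aq)]·[Tl⁺(aq)]) / [Fe³⁺(aq)] = 8.64×10^−5 (log Q = −4.064), giving E = +1.12 − (0.0591/1)·(−4.064) = +1.3602 V.
Then ΔG = −nFE = −1 × 96485 × +1.3602 J/mol = −131 kJ/mol.

−131 kJ/mol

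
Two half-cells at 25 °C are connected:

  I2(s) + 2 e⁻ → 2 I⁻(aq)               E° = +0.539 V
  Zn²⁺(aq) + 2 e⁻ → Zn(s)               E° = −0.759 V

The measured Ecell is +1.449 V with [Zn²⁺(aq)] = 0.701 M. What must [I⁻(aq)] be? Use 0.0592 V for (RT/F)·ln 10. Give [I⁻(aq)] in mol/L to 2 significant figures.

0.0034 M

I₂/I⁻ is the cathode (higher E°); E°cell = +0.539 − (−0.759) = +1.298 V with n = 2.
Since E = E° − (0.0592/n)·log Q, log Q = n(E° − E)/0.0592 = −5.101.
The balanced reaction is I2(s) + Zn(s) → 2 I⁻(aq) + Zn²⁺(aq), so Q = [I⁻(aq)]^2·[Zn²⁺(aq)].
Substituting the known concentrations and solving, log [I⁻(aq)] = −2.473 and [I⁻(aq)] = 0.0034 M.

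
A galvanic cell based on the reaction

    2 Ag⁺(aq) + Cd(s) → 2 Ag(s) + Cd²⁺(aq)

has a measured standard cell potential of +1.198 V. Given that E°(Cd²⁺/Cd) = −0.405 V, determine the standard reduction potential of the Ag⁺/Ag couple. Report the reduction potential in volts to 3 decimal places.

In the reaction as written the Ag⁺/Ag couple is reduced (cathode) and Cd²⁺/Cd is oxidized (anode), so E°cell = E°(Ag⁺/Ag) − E°(Cd²⁺/Cd).
E°(Ag⁺/Ag) = E°cell + E°(anode) = +1.198 + (−0.405) = +0.793 V.

+0.793 V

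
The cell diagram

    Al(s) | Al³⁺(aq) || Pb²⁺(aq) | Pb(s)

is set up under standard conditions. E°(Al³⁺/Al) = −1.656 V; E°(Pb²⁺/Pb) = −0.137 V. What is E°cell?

By convention the left-hand electrode in cell notation is the anode (oxidation) and the right-hand electrode is the cathode (reduction).
E°cell = E°(right) − E°(left) = −0.137 − (−1.656) = +1.519 V.

+1.519 V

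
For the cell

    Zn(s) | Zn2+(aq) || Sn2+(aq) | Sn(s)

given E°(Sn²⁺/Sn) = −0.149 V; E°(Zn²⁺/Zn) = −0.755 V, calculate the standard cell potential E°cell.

+0.606 V

By convention the left-hand electrode in cell notation is the anode (oxidation) and the right-hand electrode is the cathode (reduction).
E°cell = E°(right) − E°(left) = −0.149 − (−0.755) = +0.606 V.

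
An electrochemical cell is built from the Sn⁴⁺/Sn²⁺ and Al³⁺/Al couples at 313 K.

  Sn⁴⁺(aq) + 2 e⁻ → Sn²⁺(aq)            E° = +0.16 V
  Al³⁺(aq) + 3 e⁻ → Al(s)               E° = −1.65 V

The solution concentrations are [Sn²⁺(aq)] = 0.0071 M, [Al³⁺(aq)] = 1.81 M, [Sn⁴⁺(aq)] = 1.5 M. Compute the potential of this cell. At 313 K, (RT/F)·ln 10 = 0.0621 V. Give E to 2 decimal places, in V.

+1.88 V

Sn⁴⁺/Sn²⁺ is reduced (cathode, E° = +0.16 V) and Al³⁺/Al is oxidized (anode).
E°cell = +0.16 − (−1.65) = +1.81 V, with n = 6 electrons transferred.
The balanced reaction is 3 Sn⁴⁺(aq) + 2 Al(s) → 3 Sn²⁺(aq) + 2 Al³⁺(aq), so Q = ([Sn²⁺(aq)]^3·[Al³⁺(aq)]^2) / [Sn⁴⁺(aq)]^3 = 3.47×10^−7 and log Q = −6.459.
E = E° − (0.0621/n)·log Q = +1.81 − (0.0621/6)(−6.459) = +1.88 V.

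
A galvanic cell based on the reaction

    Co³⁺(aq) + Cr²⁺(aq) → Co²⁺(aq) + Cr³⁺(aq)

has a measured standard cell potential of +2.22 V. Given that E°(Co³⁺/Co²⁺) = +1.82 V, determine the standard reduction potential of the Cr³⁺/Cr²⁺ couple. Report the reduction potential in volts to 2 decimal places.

−0.40 V

In the reaction as written the Co³⁺/Co²⁺ couple is reduced (cathode) and Cr³⁺/Cr²⁺ is oxidized (anode), so E°cell = E°(Co³⁺/Co²⁺) − E°(Cr³⁺/Cr²⁺).
E°(Cr³⁺/Cr²⁺) = E°(cathode) − E°cell = +1.82 − (+2.22) = −0.40 V.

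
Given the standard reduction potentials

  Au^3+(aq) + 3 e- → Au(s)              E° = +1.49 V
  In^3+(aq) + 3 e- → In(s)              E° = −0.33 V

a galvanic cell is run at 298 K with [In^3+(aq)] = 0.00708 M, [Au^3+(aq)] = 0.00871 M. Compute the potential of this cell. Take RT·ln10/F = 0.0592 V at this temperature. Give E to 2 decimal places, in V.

+1.82 V

Since E°(Au³⁺/Au) > E°(In³⁺/In), Au³⁺/Au serves as the cathode.
The standard potential is +1.49 − (−0.33) = +1.82 V and the balanced reaction transfers n = 3 electrons.
Balancing gives Au^3+(aq) + In(s) → Au(s) + In^3+(aq); hence Q = [In^3+(aq)] / [Au^3+(aq)] = 0.813 (log Q = −0.090).
Applying E = E° − (RT ln10/nF)·log Q gives +1.82 − (0.0592/3)(−0.090) = +1.82 V.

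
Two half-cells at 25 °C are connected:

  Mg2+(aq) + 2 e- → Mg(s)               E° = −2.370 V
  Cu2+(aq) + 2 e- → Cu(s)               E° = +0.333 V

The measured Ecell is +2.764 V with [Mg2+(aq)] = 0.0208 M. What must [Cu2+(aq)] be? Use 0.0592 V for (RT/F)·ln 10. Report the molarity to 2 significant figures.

Cu²⁺/Cu is the cathode (higher E°); E°cell = +0.333 − (−2.370) = +2.703 V with n = 2.
Since E = E° − (0.0592/n)·log Q, log Q = n(E° − E)/0.0592 = −2.061.
The balanced reaction is Cu2+(aq) + Mg(s) → Cu(s) + Mg2+(aq), so Q = [Mg2+(aq)] / [Cu2+(aq)].
Solving for the unknown gives log [Cu2+(aq)] = 0.379, so [Cu2+(aq)] ≈ 2.4 M.

2.4 M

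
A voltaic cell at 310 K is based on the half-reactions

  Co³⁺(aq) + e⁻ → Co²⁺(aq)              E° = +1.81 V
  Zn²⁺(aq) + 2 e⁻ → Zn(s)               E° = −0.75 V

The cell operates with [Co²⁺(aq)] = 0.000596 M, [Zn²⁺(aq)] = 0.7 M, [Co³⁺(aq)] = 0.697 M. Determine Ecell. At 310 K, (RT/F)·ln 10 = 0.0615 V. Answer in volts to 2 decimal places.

+2.75 V

Co³⁺/Co²⁺ is reduced (cathode, E° = +1.81 V) and Zn²⁺/Zn is oxidized (anode).
The standard potential is +1.81 − (−0.75) = +2.56 V and the balanced reaction transfers n = 2 electrons.
For the overall reaction 2 Co³⁺(aq) + Zn(s) → 2 Co²⁺(aq) + Zn²⁺(aq), Q = ([Co²⁺(aq)]^2·[Zn²⁺(aq)]) / [Co³⁺(aq)]^2 = 5.12×10^−7, giving log Q = −6.291.
E = E° − (0.0615/n)·log Q = +2.56 − (0.0615/2)(−6.291) = +2.75 V.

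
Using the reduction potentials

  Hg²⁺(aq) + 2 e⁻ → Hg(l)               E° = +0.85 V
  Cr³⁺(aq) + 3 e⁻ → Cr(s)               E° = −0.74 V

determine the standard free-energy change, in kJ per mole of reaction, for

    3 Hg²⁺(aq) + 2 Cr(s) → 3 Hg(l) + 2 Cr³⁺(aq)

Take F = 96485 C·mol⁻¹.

−920 kJ/mol

In the reaction as written Hg²⁺(aq) is reduced, so the Hg²⁺/Hg couple is the cathode and Cr³⁺/Cr is the anode.
E°cell = +0.85 − (−0.74) = +1.59 V; balancing electrons gives n = 6.
ΔG° = −nFE°cell = −(6)(96485)(+1.59) J/mol = −920 kJ/mol.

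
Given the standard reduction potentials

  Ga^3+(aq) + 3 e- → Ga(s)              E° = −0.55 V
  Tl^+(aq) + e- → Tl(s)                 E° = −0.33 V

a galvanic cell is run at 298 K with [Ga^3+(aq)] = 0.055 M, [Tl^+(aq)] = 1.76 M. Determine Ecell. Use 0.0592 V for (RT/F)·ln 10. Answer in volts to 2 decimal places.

Tl⁺/Tl is reduced (cathode, E° = −0.33 V) and Ga³⁺/Ga is oxidized (anode).
The standard potential is −0.33 − (−0.55) = +0.22 V and the balanced reaction transfers n = 3 electrons.
Balancing gives 3 Tl^+(aq) + Ga(s) → 3 Tl(s) + Ga^3+(aq); hence Q = [Ga^3+(aq)] / [Tl^+(aq)]^3 = 0.0101 (log Q = −1.996).
Applying E = E° − (RT ln10/nF)·log Q gives +0.22 − (0.0592/3)(−1.996) = +0.26 V.

+0.26 V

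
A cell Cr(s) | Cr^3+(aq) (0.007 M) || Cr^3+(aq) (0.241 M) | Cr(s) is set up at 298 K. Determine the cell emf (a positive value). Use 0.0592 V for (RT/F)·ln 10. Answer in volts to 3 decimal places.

For a concentration cell E°cell = 0, since both electrodes use the same couple.
The compartment with the higher Cr^3+(aq) concentration (0.241 M) acts as the cathode; ions are reduced there and produced at the dilute (0.007 M) anode.
With n = 3, Ecell = −(0.0592/3)·log([dilute]/[conc]) = −(0.0592/3)·log(0.007/0.241) = +0.030 V.

0.030 V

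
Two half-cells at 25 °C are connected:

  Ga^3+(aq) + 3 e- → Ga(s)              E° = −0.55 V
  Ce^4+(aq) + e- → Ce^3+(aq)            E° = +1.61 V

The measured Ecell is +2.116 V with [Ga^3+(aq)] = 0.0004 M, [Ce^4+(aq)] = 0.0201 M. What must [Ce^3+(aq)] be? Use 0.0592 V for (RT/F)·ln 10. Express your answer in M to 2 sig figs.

With Ce⁴⁺/Ce³⁺ at the cathode and Ga³⁺/Ga at the anode, E°cell = +1.61 − (−0.55) = +2.16 V (n = 3).
Rearranging E = E° − (0.0592/n)·log Q gives log Q = 3(+2.16 − (+2.116))/0.0592 = 2.230.
Balancing electrons gives 3 Ce^4+(aq) + Ga(s) → 3 Ce^3+(aq) + Ga^3+(aq); thus Q = ([Ce^3+(aq)]^3·[Ga^3+(aq)]) / [Ce^4+(aq)]^3.
Substituting the known concentrations and solving, log [Ce^3+(aq)] = 0.179 and [Ce^3+(aq)] = 1.5 M.

1.5 M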